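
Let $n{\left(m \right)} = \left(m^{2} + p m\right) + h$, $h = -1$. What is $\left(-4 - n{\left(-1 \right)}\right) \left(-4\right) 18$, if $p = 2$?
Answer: $144$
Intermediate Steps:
$n{\left(m \right)} = -1 + m^{2} + 2 m$ ($n{\left(m \right)} = \left(m^{2} + 2 m\right) - 1 = -1 + m^{2} + 2 m$)
$\left(-4 - n{\left(-1 \right)}\right) \left(-4\right) 18 = \left(-4 - \left(-1 + \left(-1\right)^{2} + 2 \left(-1\right)\right)\right) \left(-4\right) 18 = \left(-4 - \left(-1 + 1 - 2\right)\right) \left(-4\right) 18 = \left(-4 - -2\right) \left(-4\right) 18 = \left(-4 + 2\right) \left(-4\right) 18 = \left(-2\right) \left(-4\right) 18 = 8 \cdot 18 = 144$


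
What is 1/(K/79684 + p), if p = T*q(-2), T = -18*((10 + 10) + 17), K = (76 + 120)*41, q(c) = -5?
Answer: 19921/66338939 ≈ 0.00030029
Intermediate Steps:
K = 8036 (K = 196*41 = 8036)
T = -666 (T = -18*(20 + 17) = -18*37 = -666)
p = 3330 (p = -666*(-5) = 3330)
1/(K/79684 + p) = 1/(8036/79684 + 3330) = 1/(8036*(1/79684) + 3330) = 1/(2009/19921 + 3330) = 1/(66338939/19921) = 19921/66338939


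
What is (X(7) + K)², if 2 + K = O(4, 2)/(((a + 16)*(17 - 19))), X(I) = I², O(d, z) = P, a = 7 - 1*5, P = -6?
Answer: 80089/36 ≈ 2224.7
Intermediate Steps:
a = 2 (a = 7 - 5 = 2)
O(d, z) = -6
K = -11/6 (K = -2 - 6*1/((2 + 16)*(17 - 19)) = -2 - 6/(18*(-2)) = -2 - 6/(-36) = -2 - 6*(-1/36) = -2 + ⅙ = -11/6 ≈ -1.8333)
(X(7) + K)² = (7² - 11/6)² = (49 - 11/6)² = (283/6)² = 80089/36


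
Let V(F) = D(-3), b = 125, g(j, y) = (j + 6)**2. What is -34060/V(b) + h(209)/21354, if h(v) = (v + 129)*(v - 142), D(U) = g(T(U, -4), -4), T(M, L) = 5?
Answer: -362288537/1291917 ≈ -280.43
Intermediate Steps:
g(j, y) = (6 + j)**2
D(U) = 121 (D(U) = (6 + 5)**2 = 11**2 = 121)
V(F) = 121
h(v) = (-142 + v)*(129 + v) (h(v) = (129 + v)*(-142 + v) = (-142 + v)*(129 + v))
-34060/V(b) + h(209)/21354 = -34060/121 + (-18318 + 209**2 - 13*209)/21354 = -34060*1/121 + (-18318 + 43681 - 2717)*(1/21354) = -34060/121 + 22646*(1/21354) = -34060/121 + 11323/10677 = -362288537/1291917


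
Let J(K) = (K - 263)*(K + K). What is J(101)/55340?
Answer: -8181/13835 ≈ -0.59133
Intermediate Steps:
J(K) = 2*K*(-263 + K) (J(K) = (-263 + K)*(2*K) = 2*K*(-263 + K))
J(101)/55340 = (2*101*(-263 + 101))/55340 = (2*101*(-162))*(1/55340) = -32724*1/55340 = -8181/13835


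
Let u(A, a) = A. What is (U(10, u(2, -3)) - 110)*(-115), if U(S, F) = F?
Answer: 12420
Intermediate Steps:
(U(10, u(2, -3)) - 110)*(-115) = (2 - 110)*(-115) = -108*(-115) = 12420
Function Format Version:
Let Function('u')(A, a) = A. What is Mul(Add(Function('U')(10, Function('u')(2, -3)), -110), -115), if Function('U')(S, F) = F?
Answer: 12420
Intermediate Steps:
Mul(Add(Function('U')(10, Function('u')(2, -3)), -110), -115) = Mul(Add(2, -110), -115) = Mul(-108, -115) = 12420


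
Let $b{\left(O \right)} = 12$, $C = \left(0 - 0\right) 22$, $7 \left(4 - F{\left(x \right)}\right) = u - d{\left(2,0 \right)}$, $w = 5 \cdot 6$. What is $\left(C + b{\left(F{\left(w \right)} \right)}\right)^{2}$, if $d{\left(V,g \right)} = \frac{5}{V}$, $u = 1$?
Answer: $144$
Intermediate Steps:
$w = 30$
$F{\left(x \right)} = \frac{59}{14}$ ($F{\left(x \right)} = 4 - \frac{1 - \frac{5}{2}}{7} = 4 - - \frac{3}{14} = 4 + \frac{3}{14} = \frac{59}{14}$)
$C = 0$ ($C = \left(0 + 0\right) 22 = 0 \cdot 22 = 0$)
$\left(C + b{\left(F{\left(w \right)} \right)}\right)^{2} = \left(0 + 12\right)^{2} = 12^{2} = 144$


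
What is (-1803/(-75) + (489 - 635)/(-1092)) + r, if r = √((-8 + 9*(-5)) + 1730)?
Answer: 329971/13650 + √1677 ≈ 65.125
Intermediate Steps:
r = √1677 (r = √((-8 - 45) + 1730) = √(-53 + 1730) = √1677 ≈ 40.951)
(-1803/(-75) + (489 - 635)/(-1092)) + r = (-1803/(-75) + (489 - 635)/(-1092)) + √1677 = (-1803*(-1/75) - 146*(-1/1092)) + √1677 = (601/25 + 73/546) + √1677 = 329971/13650 + √1677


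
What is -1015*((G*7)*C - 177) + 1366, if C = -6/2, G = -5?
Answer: 74446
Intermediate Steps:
C = -3 (C = -6*½ = -3)
-1015*((G*7)*C - 177) + 1366 = -1015*(-5*7*(-3) - 177) + 1366 = -1015*(-35*(-3) - 177) + 1366 = -1015*(105 - 177) + 1366 = -1015*(-72) + 1366 = 73080 + 1366 = 74446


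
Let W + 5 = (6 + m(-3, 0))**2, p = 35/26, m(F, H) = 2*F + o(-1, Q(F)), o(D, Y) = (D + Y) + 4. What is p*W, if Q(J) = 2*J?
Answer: 70/13 ≈ 5.3846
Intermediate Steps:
o(D, Y) = 4 + D + Y
m(F, H) = 3 + 4*F (m(F, H) = 2*F + (4 - 1 + 2*F) = 2*F + (3 + 2*F) = 3 + 4*F)
p = 35/26 (p = 35*(1/26) = 35/26 ≈ 1.3462)
W = 4 (W = -5 + (6 + (3 + 4*(-3)))**2 = -5 + (6 + (3 - 12))**2 = -5 + (6 - 9)**2 = -5 + (-3)**2 = -5 + 9 = 4)
p*W = (35/26)*4 = 70/13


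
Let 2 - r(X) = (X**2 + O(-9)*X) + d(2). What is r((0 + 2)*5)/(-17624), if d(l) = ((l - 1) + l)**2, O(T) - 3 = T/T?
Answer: 147/17624 ≈ 0.0083409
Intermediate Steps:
O(T) = 4 (O(T) = 3 + T/T = 3 + 1 = 4)
d(l) = (-1 + 2*l)**2 (d(l) = ((-1 + l) + l)**2 = (-1 + 2*l)**2)
r(X) = -7 - X**2 - 4*X (r(X) = 2 - ((X**2 + 4*X) + (-1 + 2*2)**2) = 2 - ((X**2 + 4*X) + (-1 + 4)**2) = 2 - ((X**2 + 4*X) + 3**2) = 2 - ((X**2 + 4*X) + 9) = 2 - (9 + X**2 + 4*X) = 2 + (-9 - X**2 - 4*X) = -7 - X**2 - 4*X)
r((0 + 2)*5)/(-17624) = (-7 - ((0 + 2)*5)**2 - 4*(0 + 2)*5)/(-17624) = (-7 - (2*5)**2 - 8*5)*(-1/17624) = (-7 - 1*10**2 - 4*10)*(-1/17624) = (-7 - 1*100 - 40)*(-1/17624) = (-7 - 100 - 40)*(-1/17624) = -147*(-1/17624) = 147/17624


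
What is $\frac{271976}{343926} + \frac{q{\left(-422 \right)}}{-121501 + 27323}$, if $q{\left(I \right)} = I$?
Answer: $\frac{6439823125}{8097565707} \approx 0.79528$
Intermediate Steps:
$\frac{271976}{343926} + \frac{q{\left(-422 \right)}}{-121501 + 27323} = \frac{271976}{343926} - \frac{422}{-121501 + 27323} = 271976 \cdot \frac{1}{343926} - \frac{422}{-94178} = \frac{135988}{171963} - - \frac{211}{47089} = \frac{135988}{171963} + \frac{211}{47089} = \frac{6439823125}{8097565707}$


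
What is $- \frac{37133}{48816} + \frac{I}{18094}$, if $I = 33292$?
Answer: $\frac{476648885}{441638352} \approx 1.0793$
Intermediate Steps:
$- \frac{37133}{48816} + \frac{I}{18094} = - \frac{37133}{48816} + \frac{33292}{18094} = \left(-37133\right) \frac{1}{48816} + 33292 \cdot \frac{1}{18094} = - \frac{37133}{48816} + \frac{16646}{9047} = \frac{476648885}{441638352}$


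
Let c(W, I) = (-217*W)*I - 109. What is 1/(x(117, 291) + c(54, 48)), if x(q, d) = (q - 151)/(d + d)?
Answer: -291/163708760 ≈ -1.7775e-6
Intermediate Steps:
x(q, d) = (-151 + q)/(2*d) (x(q, d) = (-151 + q)/((2*d)) = (-151 + q)*(1/(2*d)) = (-151 + q)/(2*d))
c(W, I) = -109 - 217*I*W (c(W, I) = -217*I*W - 109 = -109 - 217*I*W)
1/(x(117, 291) + c(54, 48)) = 1/((½)*(-151 + 117)/291 + (-109 - 217*48*54)) = 1/((½)*(1/291)*(-34) + (-109 - 562464)) = 1/(-17/291 - 562573) = 1/(-163708760/291) = -291/163708760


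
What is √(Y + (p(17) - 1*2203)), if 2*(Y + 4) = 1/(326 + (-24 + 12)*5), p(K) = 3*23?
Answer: I*√151276195/266 ≈ 46.238*I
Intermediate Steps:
p(K) = 69
Y = -2127/532 (Y = -4 + 1/(2*(326 + (-24 + 12)*5)) = -4 + 1/(2*(326 - 12*5)) = -4 + 1/(2*(326 - 60)) = -4 + (½)/266 = -4 + (½)*(1/266) = -4 + 1/532 = -2127/532 ≈ -3.9981)
√(Y + (p(17) - 1*2203)) = √(-2127/532 + (69 - 1*2203)) = √(-2127/532 + (69 - 2203)) = √(-2127/532 - 2134) = √(-1137415/532) = I*√151276195/266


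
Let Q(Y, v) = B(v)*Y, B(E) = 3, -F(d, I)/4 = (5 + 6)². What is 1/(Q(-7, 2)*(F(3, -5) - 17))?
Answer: 1/10521 ≈ 9.5048e-5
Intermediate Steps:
F(d, I) = -484 (F(d, I) = -4*(5 + 6)² = -4*11² = -4*121 = -484)
Q(Y, v) = 3*Y
1/(Q(-7, 2)*(F(3, -5) - 17)) = 1/((3*(-7))*(-484 - 17)) = 1/(-21*(-501)) = 1/10521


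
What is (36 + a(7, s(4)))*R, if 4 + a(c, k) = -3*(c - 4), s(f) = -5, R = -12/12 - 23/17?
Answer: -920/17 ≈ -54.118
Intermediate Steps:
R = -40/17 (R = -12*1/12 - 23*1/17 = -1 - 23/17 = -40/17 ≈ -2.3529)
a(c, k) = 8 - 3*c (a(c, k) = -4 - 3*(c - 4) = -4 - 3*(-4 + c) = -4 + (12 - 3*c) = 8 - 3*c)
(36 + a(7, s(4)))*R = (36 + (8 - 3*7))*(-40/17) = (36 + (8 - 21))*(-40/17) = (36 - 13)*(-40/17) = 23*(-40/17) = -920/17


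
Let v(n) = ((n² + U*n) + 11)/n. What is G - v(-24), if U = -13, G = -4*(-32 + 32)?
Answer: 899/24 ≈ 37.458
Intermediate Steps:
G = 0 (G = -4*0 = 0)
v(n) = (11 + n² - 13*n)/n (v(n) = ((n² - 13*n) + 11)/n = (11 + n² - 13*n)/n)
G - v(-24) = 0 - (-13 - 24 + 11/(-24)) = 0 - (-13 - 24 + 11*(-1/24)) = 0 - (-13 - 24 - 11/24) = 0 - 1*(-899/24) = 0 + 899/24 = 899/24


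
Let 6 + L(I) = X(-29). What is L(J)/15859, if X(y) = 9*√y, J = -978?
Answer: -6/15859 + 9*I*√29/15859 ≈ -0.00037833 + 0.0030561*I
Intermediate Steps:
L(I) = -6 + 9*I*√29 (L(I) = -6 + 9*√(-29) = -6 + 9*(I*√29) = -6 + 9*I*√29)
L(J)/15859 = (-6 + 9*I*√29)/15859 = (-6 + 9*I*√29)*(1/15859) = -6/15859 + 9*I*√29/15859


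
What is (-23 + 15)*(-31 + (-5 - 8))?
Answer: 352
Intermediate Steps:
(-23 + 15)*(-31 + (-5 - 8)) = -8*(-31 - 13) = -8*(-44) = 352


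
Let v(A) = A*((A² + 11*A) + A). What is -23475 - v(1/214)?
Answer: -230063077969/9800344 ≈ -23475.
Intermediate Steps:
v(A) = A*(A² + 12*A)
-23475 - v(1/214) = -23475 - (1/214)²*(12 + 1/214) = -23475 - 2569/(45796*214) = -23475 - 1*2569/9800344 = -23475 - 2569/9800344 = -230063077969/9800344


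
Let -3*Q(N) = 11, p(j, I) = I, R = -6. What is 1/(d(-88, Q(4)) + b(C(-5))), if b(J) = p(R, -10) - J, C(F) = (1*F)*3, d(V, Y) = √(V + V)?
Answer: 5/201 - 4*I*√11/201 ≈ 0.024876 - 0.066002*I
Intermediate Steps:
Q(N) = -11/3 (Q(N) = -⅓*11 = -11/3)
d(V, Y) = √2*√V (d(V, Y) = √(2*V) = √2*√V)
C(F) = 3*F (C(F) = F*3 = 3*F)
b(J) = -10 - J
1/(d(-88, Q(4)) + b(C(-5))) = 1/(√2*√(-88) + (-10 - 3*(-5))) = 1/(√2*(2*I*√22) + (-10 - 1*(-15))) = 1/(4*I*√11 + (-10 + 15)) = 1/(4*I*√11 + 5) = 1/(5 + 4*I*√11)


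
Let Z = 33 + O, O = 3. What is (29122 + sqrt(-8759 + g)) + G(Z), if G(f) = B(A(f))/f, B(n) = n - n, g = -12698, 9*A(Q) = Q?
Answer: 29122 + I*sqrt(21457) ≈ 29122.0 + 146.48*I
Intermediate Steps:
A(Q) = Q/9
Z = 36 (Z = 33 + 3 = 36)
B(n) = 0
G(f) = 0 (G(f) = 0/f = 0)
(29122 + sqrt(-8759 + g)) + G(Z) = (29122 + sqrt(-8759 - 12698)) + 0 = (29122 + sqrt(-21457)) + 0 = (29122 + I*sqrt(21457)) + 0 = 29122 + I*sqrt(21457)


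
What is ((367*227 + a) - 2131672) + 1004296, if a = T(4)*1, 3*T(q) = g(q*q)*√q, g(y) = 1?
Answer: -3132199/3 ≈ -1.0441e+6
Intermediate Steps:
T(q) = √q/3 (T(q) = (1*√q)/3 = √q/3)
a = ⅔ (a = (√4/3)*1 = ((⅓)*2)*1 = (⅔)*1 = ⅔ ≈ 0.66667)
((367*227 + a) - 2131672) + 1004296 = ((367*227 + ⅔) - 2131672) + 1004296 = ((83309 + ⅔) - 2131672) + 1004296 = (249929/3 - 2131672) + 1004296 = -6145087/3 + 1004296 = -3132199/3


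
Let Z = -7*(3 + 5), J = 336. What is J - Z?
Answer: 392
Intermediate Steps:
Z = -56 (Z = -7*8 = -56)
J - Z = 336 - 1*(-56) = 336 + 56 = 392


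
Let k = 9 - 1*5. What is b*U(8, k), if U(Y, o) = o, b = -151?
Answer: -604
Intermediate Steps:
k = 4 (k = 9 - 5 = 4)
b*U(8, k) = -151*4 = -604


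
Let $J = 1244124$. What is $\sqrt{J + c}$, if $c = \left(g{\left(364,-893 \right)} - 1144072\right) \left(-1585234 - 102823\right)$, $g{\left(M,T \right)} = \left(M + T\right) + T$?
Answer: $\sqrt{1933660409282} \approx 1.3906 \cdot 10^{6}$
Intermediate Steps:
$g{\left(M,T \right)} = M + 2 T$
$c = 1933659165158$ ($c = \left(\left(364 + 2 \left(-893\right)\right) - 1144072\right) \left(-1585234 - 102823\right) = \left(\left(364 - 1786\right) - 1144072\right) \left(-1688057\right) = \left(-1422 - 1144072\right) \left(-1688057\right) = \left(-1145494\right) \left(-1688057\right) = 1933659165158$)
$\sqrt{J + c} = \sqrt{1244124 + 1933659165158} = \sqrt{1933660409282}$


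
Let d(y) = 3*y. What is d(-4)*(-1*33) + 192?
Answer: 588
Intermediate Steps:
d(-4)*(-1*33) + 192 = (3*(-4))*(-1*33) + 192 = -12*(-33) + 192 = 396 + 192 = 588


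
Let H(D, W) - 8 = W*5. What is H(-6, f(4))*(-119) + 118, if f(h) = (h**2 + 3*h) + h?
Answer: -19874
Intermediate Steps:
f(h) = h**2 + 4*h
H(D, W) = 8 + 5*W (H(D, W) = 8 + W*5 = 8 + 5*W)
H(-6, f(4))*(-119) + 118 = (8 + 5*(4*(4 + 4)))*(-119) + 118 = (8 + 5*(4*8))*(-119) + 118 = (8 + 5*32)*(-119) + 118 = (8 + 160)*(-119) + 118 = 168*(-119) + 118 = -19992 + 118 = -19874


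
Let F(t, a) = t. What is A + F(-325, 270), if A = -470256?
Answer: -470581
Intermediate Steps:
A + F(-325, 270) = -470256 - 325 = -470581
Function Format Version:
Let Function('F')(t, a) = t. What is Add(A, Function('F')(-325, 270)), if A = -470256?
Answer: -470581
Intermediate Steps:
Add(A, Function('F')(-325, 270)) = Add(-470256, -325) = -470581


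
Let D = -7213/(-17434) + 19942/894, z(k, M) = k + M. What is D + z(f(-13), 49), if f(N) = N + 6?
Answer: 504364541/7792998 ≈ 64.720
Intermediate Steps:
f(N) = 6 + N
z(k, M) = M + k
D = 177058625/7792998 (D = -7213*(-1/17434) + 19942*(1/894) = 7213/17434 + 9971/447 = 177058625/7792998 ≈ 22.720)
D + z(f(-13), 49) = 177058625/7792998 + (49 + (6 - 13)) = 177058625/7792998 + (49 - 7) = 177058625/7792998 + 42 = 504364541/7792998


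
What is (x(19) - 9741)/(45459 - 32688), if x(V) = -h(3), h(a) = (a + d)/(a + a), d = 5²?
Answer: -29237/38313 ≈ -0.76311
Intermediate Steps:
d = 25
h(a) = (25 + a)/(2*a) (h(a) = (a + 25)/(a + a) = (25 + a)/((2*a)) = (25 + a)*(1/(2*a)) = (25 + a)/(2*a))
x(V) = -14/3 (x(V) = -(25 + 3)/(2*3) = -28/(2*3) = -1*14/3 = -14/3)
(x(19) - 9741)/(45459 - 32688) = (-14/3 - 9741)/(45459 - 32688) = -29237/3/12771 = -29237/3*1/12771 = -29237/38313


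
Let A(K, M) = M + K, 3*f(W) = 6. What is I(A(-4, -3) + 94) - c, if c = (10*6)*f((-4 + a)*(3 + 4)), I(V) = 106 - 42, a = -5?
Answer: -56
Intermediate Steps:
f(W) = 2 (f(W) = (1/3)*6 = 2)
A(K, M) = K + M
I(V) = 64
c = 120 (c = (10*6)*2 = 60*2 = 120)
I(A(-4, -3) + 94) - c = 64 - 1*120 = 64 - 120 = -56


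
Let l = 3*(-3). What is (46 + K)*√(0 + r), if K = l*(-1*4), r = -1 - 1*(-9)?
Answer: 164*√2 ≈ 231.93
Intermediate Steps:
l = -9
r = 8 (r = -1 + 9 = 8)
K = 36 (K = -(-9)*4 = -9*(-4) = 36)
(46 + K)*√(0 + r) = (46 + 36)*√(0 + 8) = 82*√8 = 82*(2*√2) = 164*√2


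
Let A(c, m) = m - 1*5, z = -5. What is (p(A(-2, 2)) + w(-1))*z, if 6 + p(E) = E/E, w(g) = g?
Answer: 30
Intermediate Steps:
A(c, m) = -5 + m (A(c, m) = m - 5 = -5 + m)
p(E) = -5 (p(E) = -6 + E/E = -6 + 1 = -5)
(p(A(-2, 2)) + w(-1))*z = (-5 - 1)*(-5) = -6*(-5) = 30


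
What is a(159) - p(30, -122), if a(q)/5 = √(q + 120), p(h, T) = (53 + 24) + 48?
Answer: -125 + 15*√31 ≈ -41.484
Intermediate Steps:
p(h, T) = 125 (p(h, T) = 77 + 48 = 125)
a(q) = 5*√(120 + q) (a(q) = 5*√(q + 120) = 5*√(120 + q))
a(159) - p(30, -122) = 5*√(120 + 159) - 1*125 = 5*√279 - 125 = 5*(3*√31) - 125 = 15*√31 - 125 = -125 + 15*√31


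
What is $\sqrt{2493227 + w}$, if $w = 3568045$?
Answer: $2 \sqrt{1515318} \approx 2462.0$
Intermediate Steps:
$\sqrt{2493227 + w} = \sqrt{2493227 + 3568045} = \sqrt{6061272} = 2 \sqrt{1515318}$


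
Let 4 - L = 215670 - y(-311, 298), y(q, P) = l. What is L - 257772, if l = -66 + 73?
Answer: -473431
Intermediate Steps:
l = 7
y(q, P) = 7
L = -215659 (L = 4 - (215670 - 1*7) = 4 - (215670 - 7) = 4 - 1*215663 = 4 - 215663 = -215659)
L - 257772 = -215659 - 257772 = -473431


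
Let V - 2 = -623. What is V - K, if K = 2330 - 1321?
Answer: -1630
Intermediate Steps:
V = -621 (V = 2 - 623 = -621)
K = 1009
V - K = -621 - 1*1009 = -621 - 1009 = -1630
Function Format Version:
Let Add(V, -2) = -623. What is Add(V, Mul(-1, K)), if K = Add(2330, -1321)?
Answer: -1630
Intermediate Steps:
V = -621 (V = Add(2, -623) = -621)
K = 1009
Add(V, Mul(-1, K)) = Add(-621, Mul(-1, 1009)) = Add(-621, -1009) = -1630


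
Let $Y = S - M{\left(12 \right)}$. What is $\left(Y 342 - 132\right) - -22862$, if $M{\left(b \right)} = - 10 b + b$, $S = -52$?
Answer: $41882$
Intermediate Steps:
$M{\left(b \right)} = - 9 b$
$Y = 56$ ($Y = -52 - \left(-9\right) 12 = -52 - -108 = -52 + 108 = 56$)
$\left(Y 342 - 132\right) - -22862 = \left(56 \cdot 342 - 132\right) - -22862 = \left(19152 - 132\right) + 22862 = 19020 + 22862 = 41882$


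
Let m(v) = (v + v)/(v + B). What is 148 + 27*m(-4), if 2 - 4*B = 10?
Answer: 184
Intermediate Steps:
B = -2 (B = ½ - ¼*10 = ½ - 5/2 = -2)
m(v) = 2*v/(-2 + v) (m(v) = (v + v)/(v - 2) = (2*v)/(-2 + v) = 2*v/(-2 + v))
148 + 27*m(-4) = 148 + 27*(2*(-4)/(-2 - 4)) = 148 + 27*(2*(-4)/(-6)) = 148 + 27*(2*(-4)*(-⅙)) = 148 + 27*(4/3) = 148 + 36 = 184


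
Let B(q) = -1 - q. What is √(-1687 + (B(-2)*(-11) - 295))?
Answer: I*√1993 ≈ 44.643*I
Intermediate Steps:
√(-1687 + (B(-2)*(-11) - 295)) = √(-1687 + ((-1 - 1*(-2))*(-11) - 295)) = √(-1687 + ((-1 + 2)*(-11) - 295)) = √(-1687 + (1*(-11) - 295)) = √(-1687 + (-11 - 295)) = √(-1687 - 306) = √(-1993) = I*√1993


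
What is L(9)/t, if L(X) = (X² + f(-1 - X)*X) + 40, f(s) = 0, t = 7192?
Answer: 121/7192 ≈ 0.016824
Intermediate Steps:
L(X) = 40 + X² (L(X) = (X² + 0*X) + 40 = (X² + 0) + 40 = X² + 40 = 40 + X²)
L(9)/t = (40 + 9²)/7192 = (40 + 81)*(1/7192) = 121*(1/7192) = 121/7192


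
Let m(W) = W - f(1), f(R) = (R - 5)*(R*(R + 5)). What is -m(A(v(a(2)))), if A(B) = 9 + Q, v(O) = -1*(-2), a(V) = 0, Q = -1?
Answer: -32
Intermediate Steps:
f(R) = R*(-5 + R)*(5 + R) (f(R) = (-5 + R)*(R*(5 + R)) = R*(-5 + R)*(5 + R))
v(O) = 2
A(B) = 8 (A(B) = 9 - 1 = 8)
m(W) = 24 + W (m(W) = W - (-25 + 1²) = W - (-25 + 1) = W - (-24) = W - 1*(-24) = W + 24 = 24 + W)
-m(A(v(a(2)))) = -(24 + 8) = -1*32 = -32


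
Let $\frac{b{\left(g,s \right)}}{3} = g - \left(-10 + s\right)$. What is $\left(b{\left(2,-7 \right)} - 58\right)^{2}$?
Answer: $1$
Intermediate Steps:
$b{\left(g,s \right)} = 30 - 3 s + 3 g$ ($b{\left(g,s \right)} = 3 \left(g - \left(-10 + s\right)\right) = 3 \left(10 + g - s\right) = 30 - 3 s + 3 g$)
$\left(b{\left(2,-7 \right)} - 58\right)^{2} = \left(\left(30 - -21 + 3 \cdot 2\right) - 58\right)^{2} = \left(\left(30 + 21 + 6\right) - 58\right)^{2} = \left(57 - 58\right)^{2} = \left(-1\right)^{2} = 1$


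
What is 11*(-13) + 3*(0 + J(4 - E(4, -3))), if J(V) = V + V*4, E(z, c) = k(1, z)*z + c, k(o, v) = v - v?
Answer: -38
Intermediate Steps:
k(o, v) = 0
E(z, c) = c (E(z, c) = 0*z + c = 0 + c = c)
J(V) = 5*V (J(V) = V + 4*V = 5*V)
11*(-13) + 3*(0 + J(4 - E(4, -3))) = 11*(-13) + 3*(0 + 5*(4 - 1*(-3))) = -143 + 3*(0 + 5*(4 + 3)) = -143 + 3*(0 + 5*7) = -143 + 3*(0 + 35) = -143 + 3*35 = -143 + 105 = -38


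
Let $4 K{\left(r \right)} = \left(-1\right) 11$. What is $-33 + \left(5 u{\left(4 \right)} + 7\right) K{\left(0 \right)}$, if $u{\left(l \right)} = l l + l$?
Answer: $- \frac{1309}{4} \approx -327.25$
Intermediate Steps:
$u{\left(l \right)} = l + l^{2}$ ($u{\left(l \right)} = l^{2} + l = l + l^{2}$)
$K{\left(r \right)} = - \frac{11}{4}$ ($K{\left(r \right)} = \frac{\left(-1\right) 11}{4} = \frac{1}{4} \left(-11\right) = - \frac{11}{4}$)
$-33 + \left(5 u{\left(4 \right)} + 7\right) K{\left(0 \right)} = -33 + \left(5 \cdot 4 \left(1 + 4\right) + 7\right) \left(- \frac{11}{4}\right) = -33 + \left(5 \cdot 4 \cdot 5 + 7\right) \left(- \frac{11}{4}\right) = -33 + \left(5 \cdot 20 + 7\right) \left(- \frac{11}{4}\right) = -33 + \left(100 + 7\right) \left(- \frac{11}{4}\right) = -33 + 107 \left(- \frac{11}{4}\right) = -33 - \frac{1177}{4} = - \frac{1309}{4}$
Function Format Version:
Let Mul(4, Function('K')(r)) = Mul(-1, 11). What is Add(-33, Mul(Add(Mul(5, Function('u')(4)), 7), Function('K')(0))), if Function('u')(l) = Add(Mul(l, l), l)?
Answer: Rational(-1309, 4) ≈ -327.25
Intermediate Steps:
Function('u')(l) = Add(l, Pow(l, 2)) (Function('u')(l) = Add(Pow(l, 2), l) = Add(l, Pow(l, 2)))
Function('K')(r) = Rational(-11, 4) (Function('K')(r) = Mul(Rational(1, 4), Mul(-1, 11)) = Mul(Rational(1, 4), -11) = Rational(-11, 4))
Add(-33, Mul(Add(Mul(5, Function('u')(4)), 7), Function('K')(0))) = Add(-33, Mul(Add(Mul(5, Mul(4, Add(1, 4))), 7), Rational(-11, 4))) = Add(-33, Mul(Add(Mul(5, Mul(4, 5)), 7), Rational(-11, 4))) = Add(-33, Mul(Add(Mul(5, 20), 7), Rational(-11, 4))) = Add(-33, Mul(Add(100, 7), Rational(-11, 4))) = Add(-33, Mul(107, Rational(-11, 4))) = Add(-33, Rational(-1177, 4)) = Rational(-1309, 4)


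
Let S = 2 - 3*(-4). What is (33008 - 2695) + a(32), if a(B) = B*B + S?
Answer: 31351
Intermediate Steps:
S = 14 (S = 2 + 12 = 14)
a(B) = 14 + B² (a(B) = B*B + 14 = B² + 14 = 14 + B²)
(33008 - 2695) + a(32) = (33008 - 2695) + (14 + 32²) = 30313 + (14 + 1024) = 30313 + 1038 = 31351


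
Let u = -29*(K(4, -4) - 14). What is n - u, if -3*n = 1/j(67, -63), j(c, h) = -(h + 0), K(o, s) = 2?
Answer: -65773/189 ≈ -348.01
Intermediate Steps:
j(c, h) = -h
n = -1/189 (n = -1/(3*((-1*(-63)))) = -1/3/63 = -1/3*1/63 = -1/189 ≈ -0.0052910)
u = 348 (u = -29*(2 - 14) = -29*(-12) = 348)
n - u = -1/189 - 1*348 = -1/189 - 348 = -65773/189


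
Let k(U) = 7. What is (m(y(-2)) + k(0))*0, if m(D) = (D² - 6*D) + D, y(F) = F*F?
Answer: 0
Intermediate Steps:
y(F) = F²
m(D) = D² - 5*D
(m(y(-2)) + k(0))*0 = ((-2)²*(-5 + (-2)²) + 7)*0 = (4*(-5 + 4) + 7)*0 = (4*(-1) + 7)*0 = (-4 + 7)*0 = 3*0 = 0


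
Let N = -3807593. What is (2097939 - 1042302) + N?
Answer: -2751956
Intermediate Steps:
(2097939 - 1042302) + N = (2097939 - 1042302) - 3807593 = 1055637 - 3807593 = -2751956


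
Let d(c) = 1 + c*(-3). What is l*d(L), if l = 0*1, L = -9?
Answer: 0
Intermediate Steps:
d(c) = 1 - 3*c
l = 0
l*d(L) = 0*(1 - 3*(-9)) = 0*(1 + 27) = 0*28 = 0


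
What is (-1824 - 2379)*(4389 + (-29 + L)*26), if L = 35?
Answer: -19102635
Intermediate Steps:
(-1824 - 2379)*(4389 + (-29 + L)*26) = (-1824 - 2379)*(4389 + (-29 + 35)*26) = -4203*(4389 + 6*26) = -4203*(4389 + 156) = -4203*4545 = -19102635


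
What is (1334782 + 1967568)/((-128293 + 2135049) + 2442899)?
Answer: 660470/889931 ≈ 0.74216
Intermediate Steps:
(1334782 + 1967568)/((-128293 + 2135049) + 2442899) = 3302350/(2006756 + 2442899) = 3302350/4449655 = 3302350*(1/4449655) = 660470/889931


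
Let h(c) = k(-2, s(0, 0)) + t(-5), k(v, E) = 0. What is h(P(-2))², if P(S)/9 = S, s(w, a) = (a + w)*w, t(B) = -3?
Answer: 9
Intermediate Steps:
s(w, a) = w*(a + w)
P(S) = 9*S
h(c) = -3 (h(c) = 0 - 3 = -3)
h(P(-2))² = (-3)² = 9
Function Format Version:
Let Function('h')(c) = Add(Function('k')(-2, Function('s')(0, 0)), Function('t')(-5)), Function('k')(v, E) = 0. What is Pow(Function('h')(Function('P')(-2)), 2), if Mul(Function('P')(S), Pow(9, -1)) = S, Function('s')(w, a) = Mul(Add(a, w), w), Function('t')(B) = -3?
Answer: 9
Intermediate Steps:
Function('s')(w, a) = Mul(w, Add(a, w))
Function('P')(S) = Mul(9, S)
Function('h')(c) = -3 (Function('h')(c) = Add(0, -3) = -3)
Pow(Function('h')(Function('P')(-2)), 2) = Pow(-3, 2) = 9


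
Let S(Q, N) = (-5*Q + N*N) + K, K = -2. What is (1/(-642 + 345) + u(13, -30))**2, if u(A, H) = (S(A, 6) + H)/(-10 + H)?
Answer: 326777929/141134400 ≈ 2.3154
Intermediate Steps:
S(Q, N) = -2 + N**2 - 5*Q (S(Q, N) = (-5*Q + N*N) - 2 = (-5*Q + N**2) - 2 = (N**2 - 5*Q) - 2 = -2 + N**2 - 5*Q)
u(A, H) = (34 + H - 5*A)/(-10 + H) (u(A, H) = ((-2 + 6**2 - 5*A) + H)/(-10 + H) = ((-2 + 36 - 5*A) + H)/(-10 + H) = ((34 - 5*A) + H)/(-10 + H) = (34 + H - 5*A)/(-10 + H))
(1/(-642 + 345) + u(13, -30))**2 = (1/(-642 + 345) + (34 - 30 - 5*13)/(-10 - 30))**2 = (1/(-297) + (34 - 30 - 65)/(-40))**2 = (-1/297 - 1/40*(-61))**2 = (-1/297 + 61/40)**2 = (18077/11880)**2 = 326777929/141134400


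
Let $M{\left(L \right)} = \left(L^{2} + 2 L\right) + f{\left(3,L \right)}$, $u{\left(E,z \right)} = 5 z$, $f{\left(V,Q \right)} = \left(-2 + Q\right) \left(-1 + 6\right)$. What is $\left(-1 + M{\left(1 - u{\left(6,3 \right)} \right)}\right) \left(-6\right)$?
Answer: $-522$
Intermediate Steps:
$f{\left(V,Q \right)} = -10 + 5 Q$ ($f{\left(V,Q \right)} = \left(-2 + Q\right) 5 = -10 + 5 Q$)
$M{\left(L \right)} = -10 + L^{2} + 7 L$ ($M{\left(L \right)} = \left(L^{2} + 2 L\right) + \left(-10 + 5 L\right) = -10 + L^{2} + 7 L$)
$\left(-1 + M{\left(1 - u{\left(6,3 \right)} \right)}\right) \left(-6\right) = \left(-1 + \left(-10 + \left(1 - 5 \cdot 3\right)^{2} + 7 \left(1 - 5 \cdot 3\right)\right)\right) \left(-6\right) = \left(-1 + \left(-10 + \left(1 - 15\right)^{2} + 7 \left(1 - 15\right)\right)\right) \left(-6\right) = \left(-1 + \left(-10 + \left(-14\right)^{2} + 7 \left(-14\right)\right)\right) \left(-6\right) = \left(-1 - -88\right) \left(-6\right) = \left(-1 + 88\right) \left(-6\right) = 87 \left(-6\right) = -522$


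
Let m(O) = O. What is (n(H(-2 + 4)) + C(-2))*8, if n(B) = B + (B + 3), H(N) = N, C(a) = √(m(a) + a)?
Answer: 56 + 16*I ≈ 56.0 + 16.0*I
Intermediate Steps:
C(a) = √2*√a (C(a) = √(a + a) = √(2*a) = √2*√a)
n(B) = 3 + 2*B (n(B) = B + (3 + B) = 3 + 2*B)
(n(H(-2 + 4)) + C(-2))*8 = ((3 + 2*(-2 + 4)) + √2*√(-2))*8 = ((3 + 2*2) + √2*(I*√2))*8 = ((3 + 4) + 2*I)*8 = (7 + 2*I)*8 = 56 + 16*I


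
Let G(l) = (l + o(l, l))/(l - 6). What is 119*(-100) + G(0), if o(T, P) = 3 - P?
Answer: -23801/2 ≈ -11901.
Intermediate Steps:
G(l) = 3/(-6 + l) (G(l) = (l + (3 - l))/(l - 6) = 3/(-6 + l))
119*(-100) + G(0) = 119*(-100) + 3/(-6 + 0) = -11900 + 3/(-6) = -11900 + 3*(-1/6) = -11900 - 1/2 = -23801/2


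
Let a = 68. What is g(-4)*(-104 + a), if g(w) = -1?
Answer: 36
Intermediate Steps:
g(-4)*(-104 + a) = -(-104 + 68) = -1*(-36) = 36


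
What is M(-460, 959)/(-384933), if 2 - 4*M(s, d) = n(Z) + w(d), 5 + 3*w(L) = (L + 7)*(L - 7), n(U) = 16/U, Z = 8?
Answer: 919627/4619196 ≈ 0.19909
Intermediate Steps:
w(L) = -5/3 + (-7 + L)*(7 + L)/3 (w(L) = -5/3 + ((L + 7)*(L - 7))/3 = -5/3 + ((7 + L)*(-7 + L))/3 = -5/3 + ((-7 + L)*(7 + L))/3 = -5/3 + (-7 + L)*(7 + L)/3)
M(s, d) = 9/2 - d²/12 (M(s, d) = ½ - (16/8 + (-18 + d²/3))/4 = ½ - (16*(⅛) + (-18 + d²/3))/4 = ½ - (2 + (-18 + d²/3))/4 = ½ - (-16 + d²/3)/4 = ½ + (4 - d²/12) = 9/2 - d²/12)
M(-460, 959)/(-384933) = (9/2 - 1/12*959²)/(-384933) = (9/2 - 1/12*919681)*(-1/384933) = (9/2 - 919681/12)*(-1/384933) = -919627/12*(-1/384933) = 919627/4619196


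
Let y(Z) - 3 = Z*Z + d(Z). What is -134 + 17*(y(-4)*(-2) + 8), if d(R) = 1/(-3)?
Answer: -1898/3 ≈ -632.67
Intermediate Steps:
d(R) = -⅓
y(Z) = 8/3 + Z² (y(Z) = 3 + (Z*Z - ⅓) = 3 + (Z² - ⅓) = 3 + (-⅓ + Z²) = 8/3 + Z²)
-134 + 17*(y(-4)*(-2) + 8) = -134 + 17*((8/3 + (-4)²)*(-2) + 8) = -134 + 17*((8/3 + 16)*(-2) + 8) = -134 + 17*((56/3)*(-2) + 8) = -134 + 17*(-112/3 + 8) = -134 + 17*(-88/3) = -134 - 1496/3 = -1898/3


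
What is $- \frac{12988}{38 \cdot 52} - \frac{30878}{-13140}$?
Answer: $- \frac{3426481}{811395} \approx -4.223$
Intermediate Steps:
$- \frac{12988}{38 \cdot 52} - \frac{30878}{-13140} = - \frac{12988}{1976} - - \frac{15439}{6570} = \left(-12988\right) \frac{1}{1976} + \frac{15439}{6570} = - \frac{3247}{494} + \frac{15439}{6570} = - \frac{3426481}{811395}$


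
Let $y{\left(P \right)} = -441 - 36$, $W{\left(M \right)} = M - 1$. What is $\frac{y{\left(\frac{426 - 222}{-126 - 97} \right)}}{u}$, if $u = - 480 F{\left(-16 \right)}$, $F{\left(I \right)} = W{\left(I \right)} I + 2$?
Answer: $\frac{159}{43840} \approx 0.0036268$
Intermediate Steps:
$W{\left(M \right)} = -1 + M$
$F{\left(I \right)} = 2 + I \left(-1 + I\right)$ ($F{\left(I \right)} = \left(-1 + I\right) I + 2 = I \left(-1 + I\right) + 2 = 2 + I \left(-1 + I\right)$)
$u = -131520$ ($u = - 480 \left(2 - 16 \left(-1 - 16\right)\right) = - 480 \left(2 - -272\right) = - 480 \left(2 + 272\right) = \left(-480\right) 274 = -131520$)
$y{\left(P \right)} = -477$ ($y{\left(P \right)} = -441 - 36 = -477$)
$\frac{y{\left(\frac{426 - 222}{-126 - 97} \right)}}{u} = - \frac{477}{-131520} = \left(-477\right) \left(- \frac{1}{131520}\right) = \frac{159}{43840}$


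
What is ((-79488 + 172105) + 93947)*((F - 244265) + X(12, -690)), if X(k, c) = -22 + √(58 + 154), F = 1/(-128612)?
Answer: -1465378115282445/32153 + 373128*√53 ≈ -4.5572e+10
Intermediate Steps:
F = -1/128612 ≈ -7.7753e-6
X(k, c) = -22 + 2*√53 (X(k, c) = -22 + √212 = -22 + 2*√53)
((-79488 + 172105) + 93947)*((F - 244265) + X(12, -690)) = ((-79488 + 172105) + 93947)*((-1/128612 - 244265) + (-22 + 2*√53)) = (92617 + 93947)*(-31415410181/128612 + (-22 + 2*√53)) = 186564*(-31418239645/128612 + 2*√53) = -1465378115282445/32153 + 373128*√53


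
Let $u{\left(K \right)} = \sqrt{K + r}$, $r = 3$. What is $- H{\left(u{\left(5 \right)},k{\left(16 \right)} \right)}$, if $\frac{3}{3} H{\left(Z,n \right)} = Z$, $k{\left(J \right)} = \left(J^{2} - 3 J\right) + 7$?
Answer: $- 2 \sqrt{2} \approx -2.8284$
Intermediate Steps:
$u{\left(K \right)} = \sqrt{3 + K}$ ($u{\left(K \right)} = \sqrt{K + 3} = \sqrt{3 + K}$)
$k{\left(J \right)} = 7 + J^{2} - 3 J$
$H{\left(Z,n \right)} = Z$
$- H{\left(u{\left(5 \right)},k{\left(16 \right)} \right)} = - \sqrt{3 + 5} = - \sqrt{8} = - 2 \sqrt{2}$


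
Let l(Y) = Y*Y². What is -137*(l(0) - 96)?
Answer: 13152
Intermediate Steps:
l(Y) = Y³
-137*(l(0) - 96) = -137*(0³ - 96) = -137*(0 - 96) = -137*(-96) = 13152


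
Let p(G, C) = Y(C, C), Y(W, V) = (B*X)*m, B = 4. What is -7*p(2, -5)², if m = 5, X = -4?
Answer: -44800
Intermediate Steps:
Y(W, V) = -80 (Y(W, V) = (4*(-4))*5 = -16*5 = -80)
p(G, C) = -80
-7*p(2, -5)² = -7*(-80)² = -7*6400 = -44800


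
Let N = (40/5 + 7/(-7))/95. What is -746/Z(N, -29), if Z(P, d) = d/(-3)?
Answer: -2238/29 ≈ -77.172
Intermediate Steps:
N = 7/95 (N = (40*(1/5) + 7*(-1/7))*(1/95) = (8 - 1)*(1/95) = 7*(1/95) = 7/95 ≈ 0.073684)
Z(P, d) = -d/3 (Z(P, d) = d*(-1/3) = -d/3)
-746/Z(N, -29) = -746/((-1/3*(-29))) = -746/29/3 = -746*3/29 = -2238/29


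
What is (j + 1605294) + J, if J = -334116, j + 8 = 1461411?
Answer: 2732581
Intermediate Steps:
j = 1461403 (j = -8 + 1461411 = 1461403)
(j + 1605294) + J = (1461403 + 1605294) - 334116 = 3066697 - 334116 = 2732581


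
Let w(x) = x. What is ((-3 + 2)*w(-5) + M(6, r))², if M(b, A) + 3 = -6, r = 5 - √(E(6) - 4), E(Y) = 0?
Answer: 16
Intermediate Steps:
r = 5 - 2*I (r = 5 - √(0 - 4) = 5 - √(-4) = 5 - 2*I ≈ 5.0 - 2.0*I)
M(b, A) = -9 (M(b, A) = -3 - 6 = -9)
((-3 + 2)*w(-5) + M(6, r))² = ((-3 + 2)*(-5) - 9)² = (-1*(-5) - 9)² = (5 - 9)² = (-4)² = 16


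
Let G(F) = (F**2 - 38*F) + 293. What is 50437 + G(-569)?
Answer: 396113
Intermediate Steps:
G(F) = 293 + F**2 - 38*F
50437 + G(-569) = 50437 + (293 + (-569)**2 - 38*(-569)) = 50437 + (293 + 323761 + 21622) = 50437 + 345676 = 396113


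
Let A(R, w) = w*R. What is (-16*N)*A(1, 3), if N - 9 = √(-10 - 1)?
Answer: -432 - 48*I*√11 ≈ -432.0 - 159.2*I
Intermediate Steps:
A(R, w) = R*w
N = 9 + I*√11 (N = 9 + √(-10 - 1) = 9 + √(-11) = 9 + I*√11 ≈ 9.0 + 3.3166*I)
(-16*N)*A(1, 3) = (-16*(9 + I*√11))*(1*3) = (-144 - 16*I*√11)*3 = -432 - 48*I*√11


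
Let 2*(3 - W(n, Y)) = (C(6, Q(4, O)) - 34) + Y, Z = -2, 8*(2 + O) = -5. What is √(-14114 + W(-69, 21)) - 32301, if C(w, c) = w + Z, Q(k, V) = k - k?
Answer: -32301 + I*√56426/2 ≈ -32301.0 + 118.77*I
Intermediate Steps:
O = -21/8 (O = -2 + (⅛)*(-5) = -2 - 5/8 = -21/8 ≈ -2.6250)
Q(k, V) = 0
C(w, c) = -2 + w (C(w, c) = w - 2 = -2 + w)
W(n, Y) = 18 - Y/2 (W(n, Y) = 3 - (((-2 + 6) - 34) + Y)/2 = 3 - ((4 - 34) + Y)/2 = 3 - (-30 + Y)/2 = 3 + (15 - Y/2) = 18 - Y/2)
√(-14114 + W(-69, 21)) - 32301 = √(-14114 + (18 - ½*21)) - 32301 = √(-14114 + (18 - 21/2)) - 32301 = √(-14114 + 15/2) - 32301 = √(-28213/2) - 32301 = I*√56426/2 - 32301 = -32301 + I*√56426/2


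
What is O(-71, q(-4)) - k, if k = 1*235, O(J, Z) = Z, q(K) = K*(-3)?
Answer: -223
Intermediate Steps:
q(K) = -3*K
k = 235
O(-71, q(-4)) - k = -3*(-4) - 1*235 = 12 - 235 = -223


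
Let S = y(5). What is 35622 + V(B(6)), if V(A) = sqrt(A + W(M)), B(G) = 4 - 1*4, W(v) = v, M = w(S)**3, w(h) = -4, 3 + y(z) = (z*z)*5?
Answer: 35622 + 8*I ≈ 35622.0 + 8.0*I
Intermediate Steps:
y(z) = -3 + 5*z**2 (y(z) = -3 + (z*z)*5 = -3 + z**2*5 = -3 + 5*z**2)
S = 122 (S = -3 + 5*5**2 = -3 + 5*25 = -3 + 125 = 122)
M = -64 (M = (-4)**3 = -64)
B(G) = 0 (B(G) = 4 - 4 = 0)
V(A) = sqrt(-64 + A) (V(A) = sqrt(A - 64) = sqrt(-64 + A))
35622 + V(B(6)) = 35622 + sqrt(-64 + 0) = 35622 + sqrt(-64) = 35622 + 8*I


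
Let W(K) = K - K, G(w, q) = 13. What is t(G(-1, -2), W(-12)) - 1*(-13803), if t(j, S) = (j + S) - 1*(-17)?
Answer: 13833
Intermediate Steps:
W(K) = 0
t(j, S) = 17 + S + j (t(j, S) = (S + j) + 17 = 17 + S + j)
t(G(-1, -2), W(-12)) - 1*(-13803) = (17 + 0 + 13) - 1*(-13803) = 30 + 13803 = 13833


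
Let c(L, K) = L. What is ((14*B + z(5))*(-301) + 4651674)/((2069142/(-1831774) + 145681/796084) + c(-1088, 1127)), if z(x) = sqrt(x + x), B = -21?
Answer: -3456165448709653344/793975987406621 + 219466018938908*sqrt(10)/793975987406621 ≈ -4352.1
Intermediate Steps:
z(x) = sqrt(2)*sqrt(x) (z(x) = sqrt(2*x) = sqrt(2)*sqrt(x))
((14*B + z(5))*(-301) + 4651674)/((2069142/(-1831774) + 145681/796084) + c(-1088, 1127)) = ((14*(-21) + sqrt(2)*sqrt(5))*(-301) + 4651674)/((2069142/(-1831774) + 145681/796084) - 1088) = ((-294 + sqrt(10))*(-301) + 4651674)/((2069142*(-1/1831774) + 145681*(1/796084)) - 1088) = ((88494 - 301*sqrt(10)) + 4651674)/((-1034571/915887 + 145681/796084) - 1088) = (4740168 - 301*sqrt(10))/(-690178085917/729122986508 - 1088) = (4740168 - 301*sqrt(10))/(-793975987406621/729122986508) = (4740168 - 301*sqrt(10))*(-729122986508/793975987406621) = -3456165448709653344/793975987406621 + 219466018938908*sqrt(10)/793975987406621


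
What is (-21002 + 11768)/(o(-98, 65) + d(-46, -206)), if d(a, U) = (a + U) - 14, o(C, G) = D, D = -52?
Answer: 1539/53 ≈ 29.038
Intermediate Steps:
o(C, G) = -52
d(a, U) = -14 + U + a (d(a, U) = (U + a) - 14 = -14 + U + a)
(-21002 + 11768)/(o(-98, 65) + d(-46, -206)) = (-21002 + 11768)/(-52 + (-14 - 206 - 46)) = -9234/(-52 - 266) = -9234/(-318) = -9234*(-1/318) = 1539/53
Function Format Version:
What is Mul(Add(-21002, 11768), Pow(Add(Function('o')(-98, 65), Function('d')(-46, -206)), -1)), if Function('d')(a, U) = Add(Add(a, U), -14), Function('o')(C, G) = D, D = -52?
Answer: Rational(1539, 53) ≈ 29.038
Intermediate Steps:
Function('o')(C, G) = -52
Function('d')(a, U) = Add(-14, U, a) (Function('d')(a, U) = Add(Add(U, a), -14) = Add(-14, U, a))
Mul(Add(-21002, 11768), Pow(Add(Function('o')(-98, 65), Function('d')(-46, -206)), -1)) = Mul(Add(-21002, 11768), Pow(Add(-52, Add(-14, -206, -46)), -1)) = Mul(-9234, Pow(Add(-52, -266), -1)) = Mul(-9234, Pow(-318, -1)) = Mul(-9234, Rational(-1, 318)) = Rational(1539, 53)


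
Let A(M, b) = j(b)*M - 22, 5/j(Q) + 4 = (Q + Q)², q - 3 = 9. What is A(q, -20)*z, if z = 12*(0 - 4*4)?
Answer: 560832/133 ≈ 4216.8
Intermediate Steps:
q = 12 (q = 3 + 9 = 12)
z = -192 (z = 12*(0 - 16) = 12*(-16) = -192)
j(Q) = 5/(-4 + 4*Q²) (j(Q) = 5/(-4 + (Q + Q)²) = 5/(-4 + (2*Q)²) = 5/(-4 + 4*Q²))
A(M, b) = -22 + 5*M/(4*(-1 + b²)) (A(M, b) = (5/(4*(-1 + b²)))*M - 22 = 5*M/(4*(-1 + b²)) - 22 = -22 + 5*M/(4*(-1 + b²)))
A(q, -20)*z = ((88 - 88*(-20)² + 5*12)/(4*(-1 + (-20)²)))*(-192) = ((88 - 88*400 + 60)/(4*(-1 + 400)))*(-192) = ((¼)*(88 - 35200 + 60)/399)*(-192) = ((¼)*(1/399)*(-35052))*(-192) = -2921/133*(-192) = 560832/133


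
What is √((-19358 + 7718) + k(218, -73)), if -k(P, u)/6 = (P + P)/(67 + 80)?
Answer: 4*I*√35702/7 ≈ 107.97*I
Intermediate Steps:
k(P, u) = -4*P/49 (k(P, u) = -6*(P + P)/(67 + 80) = -6*2*P/147 = -4*P/49)
√((-19358 + 7718) + k(218, -73)) = √((-19358 + 7718) - 4/49*218) = √(-11640 - 872/49) = √(-571232/49) = 4*I*√35702/7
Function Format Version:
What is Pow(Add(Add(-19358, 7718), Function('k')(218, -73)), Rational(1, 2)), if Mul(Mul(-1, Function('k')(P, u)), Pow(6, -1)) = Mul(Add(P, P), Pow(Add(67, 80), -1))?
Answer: Mul(Rational(4, 7), I, Pow(35702, Rational(1, 2))) ≈ Mul(107.97, I)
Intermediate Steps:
Function('k')(P, u) = Mul(Rational(-4, 49), P) (Function('k')(P, u) = Mul(-6, Mul(Add(P, P), Pow(Add(67, 80), -1))) = Mul(-6, Mul(Mul(2, P), Pow(147, -1))) = Mul(-6, Mul(Mul(2, P), Rational(1, 147))) = Mul(-6, Mul(Rational(2, 147), P)) = Mul(Rational(-4, 49), P))
Pow(Add(Add(-19358, 7718), Function('k')(218, -73)), Rational(1, 2)) = Pow(Add(Add(-19358, 7718), Mul(Rational(-4, 49), 218)), Rational(1, 2)) = Pow(Add(-11640, Rational(-872, 49)), Rational(1, 2)) = Pow(Rational(-571232, 49), Rational(1, 2)) = Mul(Rational(4, 7), I, Pow(35702, Rational(1, 2)))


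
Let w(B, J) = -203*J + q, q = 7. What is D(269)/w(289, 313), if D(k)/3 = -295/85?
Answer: 177/1080044 ≈ 0.00016388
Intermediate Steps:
w(B, J) = 7 - 203*J (w(B, J) = -203*J + 7 = 7 - 203*J)
D(k) = -177/17 (D(k) = 3*(-295/85) = 3*(-295*1/85) = 3*(-59/17) = -177/17)
D(269)/w(289, 313) = -177/(17*(7 - 203*313)) = -177/(17*(7 - 63539)) = -177/17/(-63532) = -177/17*(-1/63532) = 177/1080044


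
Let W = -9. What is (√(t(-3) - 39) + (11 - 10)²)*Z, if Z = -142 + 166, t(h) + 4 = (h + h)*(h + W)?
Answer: 24 + 24*√29 ≈ 153.24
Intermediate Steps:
t(h) = -4 + 2*h*(-9 + h) (t(h) = -4 + (h + h)*(h - 9) = -4 + (2*h)*(-9 + h) = -4 + 2*h*(-9 + h))
Z = 24
(√(t(-3) - 39) + (11 - 10)²)*Z = (√((-4 - 18*(-3) + 2*(-3)²) - 39) + (11 - 10)²)*24 = (√((-4 + 54 + 2*9) - 39) + 1²)*24 = (√((-4 + 54 + 18) - 39) + 1)*24 = (√(68 - 39) + 1)*24 = (√29 + 1)*24 = (1 + √29)*24 = 24 + 24*√29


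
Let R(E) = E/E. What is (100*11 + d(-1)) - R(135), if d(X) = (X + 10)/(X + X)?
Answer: 2189/2 ≈ 1094.5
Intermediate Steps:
d(X) = (10 + X)/(2*X) (d(X) = (10 + X)/((2*X)) = (10 + X)*(1/(2*X)) = (10 + X)/(2*X))
R(E) = 1
(100*11 + d(-1)) - R(135) = (100*11 + (1/2)*(10 - 1)/(-1)) - 1*1 = (1100 + (1/2)*(-1)*9) - 1 = (1100 - 9/2) - 1 = 2191/2 - 1 = 2189/2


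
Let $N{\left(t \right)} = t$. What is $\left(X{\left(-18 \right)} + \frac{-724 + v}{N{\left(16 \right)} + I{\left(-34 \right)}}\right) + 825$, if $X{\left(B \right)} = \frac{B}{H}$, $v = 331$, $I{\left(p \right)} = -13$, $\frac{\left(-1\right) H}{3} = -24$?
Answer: $\frac{2775}{4} \approx 693.75$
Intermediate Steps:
$H = 72$ ($H = \left(-3\right) \left(-24\right) = 72$)
$X{\left(B \right)} = \frac{B}{72}$
$\left(X{\left(-18 \right)} + \frac{-724 + v}{N{\left(16 \right)} + I{\left(-34 \right)}}\right) + 825 = \left(\frac{1}{72} \left(-18\right) + \frac{-724 + 331}{16 - 13}\right) + 825 = \left(- \frac{1}{4} - \frac{393}{3}\right) + 825 = \left(- \frac{1}{4} - 131\right) + 825 = - \frac{525}{4} + 825 = \frac{2775}{4}$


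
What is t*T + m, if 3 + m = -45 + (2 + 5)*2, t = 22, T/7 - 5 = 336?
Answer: 52480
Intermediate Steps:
T = 2387 (T = 35 + 7*336 = 35 + 2352 = 2387)
m = -34 (m = -3 + (-45 + (2 + 5)*2) = -3 + (-45 + 7*2) = -3 + (-45 + 14) = -3 - 31 = -34)
t*T + m = 22*2387 - 34 = 52514 - 34 = 52480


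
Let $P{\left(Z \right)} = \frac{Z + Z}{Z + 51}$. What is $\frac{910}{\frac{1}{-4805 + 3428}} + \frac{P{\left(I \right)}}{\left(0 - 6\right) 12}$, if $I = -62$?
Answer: $- \frac{248107891}{198} \approx -1.2531 \cdot 10^{6}$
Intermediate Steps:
$P{\left(Z \right)} = \frac{2 Z}{51 + Z}$
$\frac{910}{\frac{1}{-4805 + 3428}} + \frac{P{\left(I \right)}}{\left(0 - 6\right) 12} = \frac{910}{\frac{1}{-4805 + 3428}} + \frac{2 \left(-62\right) \frac{1}{51 - 62}}{\left(0 - 6\right) 12} = \frac{910}{\frac{1}{-1377}} + \frac{2 \left(-62\right) \frac{1}{-11}}{\left(-6\right) 12} = \frac{910}{- \frac{1}{1377}} + \frac{2 \left(-62\right) \left(- \frac{1}{11}\right)}{-72} = 910 \left(-1377\right) + \frac{124}{11} \left(- \frac{1}{72}\right) = -1253070 - \frac{31}{198} = - \frac{248107891}{198}$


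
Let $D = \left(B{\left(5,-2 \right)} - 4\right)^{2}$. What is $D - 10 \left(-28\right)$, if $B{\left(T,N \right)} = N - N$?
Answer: $296$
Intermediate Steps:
$B{\left(T,N \right)} = 0$
$D = 16$ ($D = \left(0 - 4\right)^{2} = \left(-4\right)^{2} = 16$)
$D - 10 \left(-28\right) = 16 - 10 \left(-28\right) = 16 - -280 = 16 + 280 = 296$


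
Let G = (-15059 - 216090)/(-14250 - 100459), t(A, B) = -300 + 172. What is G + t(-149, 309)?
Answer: -14451603/114709 ≈ -125.98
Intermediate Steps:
t(A, B) = -128
G = 231149/114709 (G = -231149/(-114709) = -231149*(-1/114709) = 231149/114709 ≈ 2.0151)
G + t(-149, 309) = 231149/114709 - 128 = -14451603/114709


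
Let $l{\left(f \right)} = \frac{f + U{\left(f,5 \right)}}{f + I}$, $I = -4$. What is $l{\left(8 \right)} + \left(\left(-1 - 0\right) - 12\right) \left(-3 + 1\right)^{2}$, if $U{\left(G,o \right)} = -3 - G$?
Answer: $- \frac{211}{4} \approx -52.75$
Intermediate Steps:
$l{\left(f \right)} = - \frac{3}{-4 + f}$ ($l{\left(f \right)} = \frac{f - \left(3 + f\right)}{f - 4} = - \frac{3}{-4 + f}$)
$l{\left(8 \right)} + \left(\left(-1 - 0\right) - 12\right) \left(-3 + 1\right)^{2} = - \frac{3}{-4 + 8} + \left(\left(-1 - 0\right) - 12\right) \left(-3 + 1\right)^{2} = - \frac{3}{4} + \left(\left(-1 + 0\right) - 12\right) \left(-2\right)^{2} = \left(-3\right) \frac{1}{4} + \left(-1 - 12\right) 4 = - \frac{3}{4} - 52 = - \frac{211}{4}$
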